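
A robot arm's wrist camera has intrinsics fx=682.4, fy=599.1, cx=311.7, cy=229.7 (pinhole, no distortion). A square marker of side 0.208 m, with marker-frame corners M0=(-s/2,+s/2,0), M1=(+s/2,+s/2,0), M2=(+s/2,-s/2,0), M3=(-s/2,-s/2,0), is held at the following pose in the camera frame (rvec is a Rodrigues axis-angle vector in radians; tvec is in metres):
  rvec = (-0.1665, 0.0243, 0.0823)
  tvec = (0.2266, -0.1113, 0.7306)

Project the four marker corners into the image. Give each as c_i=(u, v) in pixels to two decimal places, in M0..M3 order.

Intrinsics K: fx=682.4, fy=599.1, cx=311.7, cy=229.7
Marker side s = 0.208 m; corners in marker frame (Z=0):
  M0 = (-0.1040, +0.1040, 0)
  M1 = (+0.1040, +0.1040, 0)
  M2 = (+0.1040, -0.1040, 0)
  M3 = (-0.1040, -0.1040, 0)
rvec = (-0.1665, 0.0243, 0.0823), |rvec| = θ = 0.18731 rad = 10.732°
Rodrigues: sinθ=0.18622, 1−cosθ=0.01749; R = I + sinθ·[k]× + (1−cosθ)·[k]×²:
    [+0.99633 -0.08384 +0.01733]
    [+0.07980 +0.98280 +0.16653]
    [-0.03099 -0.16453 +0.98588]
t = (0.2266, -0.1113, 0.7306) m
M0: Pc = R·M0+t = (+0.11426, -0.01739, +0.71671); u = 682.4·(+0.11426)/0.71671 + 311.7 = 420.4926, v = 599.1·(-0.01739)/0.71671 + 229.7 = 215.1654
M1: Pc = R·M1+t = (+0.32150, -0.00079, +0.71027); u = 682.4·(+0.32150)/0.71027 + 311.7 = 620.5858, v = 599.1·(-0.00079)/0.71027 + 229.7 = 229.0344
M2: Pc = R·M2+t = (+0.33894, -0.20521, +0.74449); u = 682.4·(+0.33894)/0.74449 + 311.7 = 622.3708, v = 599.1·(-0.20521)/0.74449 + 229.7 = 64.5631
M3: Pc = R·M3+t = (+0.13170, -0.22181, +0.75093); u = 682.4·(+0.13170)/0.75093 + 311.7 = 431.3811, v = 599.1·(-0.22181)/0.75093 + 229.7 = 52.7378

c0=(420.49, 215.17) c1=(620.59, 229.03) c2=(622.37, 64.56) c3=(431.38, 52.74)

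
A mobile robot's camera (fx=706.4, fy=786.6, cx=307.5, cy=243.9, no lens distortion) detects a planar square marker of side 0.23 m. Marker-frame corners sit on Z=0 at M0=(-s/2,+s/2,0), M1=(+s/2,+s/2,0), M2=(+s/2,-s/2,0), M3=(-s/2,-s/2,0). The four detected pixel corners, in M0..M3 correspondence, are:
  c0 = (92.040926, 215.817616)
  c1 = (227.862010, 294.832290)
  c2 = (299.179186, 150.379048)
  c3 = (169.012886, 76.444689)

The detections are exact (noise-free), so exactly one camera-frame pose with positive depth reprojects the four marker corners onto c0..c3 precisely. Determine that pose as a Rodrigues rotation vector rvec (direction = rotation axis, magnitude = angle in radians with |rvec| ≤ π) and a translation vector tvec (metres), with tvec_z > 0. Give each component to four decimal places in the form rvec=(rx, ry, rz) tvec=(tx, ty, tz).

Intrinsics K: fx=706.4, fy=786.6, cx=307.5, cy=243.9
Marker side s = 0.23 m; corners in marker frame (Z=0):
  M0 = (-0.1150, +0.1150, 0)
  M1 = (+0.1150, +0.1150, 0)
  M2 = (+0.1150, -0.1150, 0)
  M3 = (-0.1150, -0.1150, 0)
Detected image corners:
  c0 = (92.040926, 215.817616) px
  c1 = (227.862010, 294.832290) px
  c2 = (299.179186, 150.379048) px
  c3 = (169.012886, 76.444689) px
Planar DLT: solve 8×8 A·h = b for H (H[2,2]=1):
  H  [+569.44987 -363.58384 +197.58484]
  H  [+324.28955 +578.44695 +182.47447]
  H  [-0.04308 -0.20888 +1.00000]
B = K⁻¹H; ‖b₁‖=0.929218, ‖b₂‖=0.929218; λ = 2/(‖b₁‖+‖b₂‖) = 1.076174, sign → tz>0 ⇒ λ=+1.076174
r₁ = λ·B[:,0] = (+0.88772,+0.45805,-0.04636); r₂ = λ·B[:,1] = (-0.45605,+0.86109,-0.22480)
r₃ = r₁×r₂ = (-0.06304,+0.22070,+0.97330); SVD([r₁ r₂ r₃]) → R = UVᵀ:
  R  [+0.88772 -0.45605 -0.06304]
  R  [+0.45805 +0.86109 +0.22070]
  R  [-0.04636 -0.22480 +0.97330]
t = (-0.16745, -0.08404, +1.07617) m
tr R = 2.722115; θ = arccos((tr R − 1)/2) = 0.533451 rad = 30.564°
axis k = ((R−Rᵀ)₃₂, (R−Rᵀ)₁₃, (R−Rᵀ)₂₁) / (2 sinθ) = (-0.438043, -0.016400, +0.898805)
rvec = θ·k = (-0.233674, -0.008749, +0.479468)

rvec=(-0.2337, -0.0087, 0.4795) tvec=(-0.1675, -0.0840, 1.0762)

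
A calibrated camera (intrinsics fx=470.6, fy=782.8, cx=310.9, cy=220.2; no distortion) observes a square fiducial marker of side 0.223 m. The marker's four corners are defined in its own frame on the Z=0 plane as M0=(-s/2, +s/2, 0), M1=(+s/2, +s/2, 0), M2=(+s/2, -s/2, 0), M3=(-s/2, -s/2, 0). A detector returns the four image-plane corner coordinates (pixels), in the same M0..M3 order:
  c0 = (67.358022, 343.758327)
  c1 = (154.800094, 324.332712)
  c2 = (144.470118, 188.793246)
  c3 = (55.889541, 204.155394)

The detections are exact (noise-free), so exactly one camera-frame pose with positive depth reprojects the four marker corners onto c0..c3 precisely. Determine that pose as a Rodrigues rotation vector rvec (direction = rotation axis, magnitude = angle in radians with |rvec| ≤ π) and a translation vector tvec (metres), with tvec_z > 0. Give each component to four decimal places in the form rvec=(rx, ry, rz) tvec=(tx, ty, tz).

Intrinsics K: fx=470.6, fy=782.8, cx=310.9, cy=220.2
Marker side s = 0.223 m; corners in marker frame (Z=0):
  M0 = (-0.1115, +0.1115, 0)
  M1 = (+0.1115, +0.1115, 0)
  M2 = (+0.1115, -0.1115, 0)
  M3 = (-0.1115, -0.1115, 0)
Detected image corners:
  c0 = (67.358022, 343.758327) px
  c1 = (154.800094, 324.332712) px
  c2 = (144.470118, 188.793246) px
  c3 = (55.889541, 204.155394) px
Planar DLT: solve 8×8 A·h = b for H (H[2,2]=1):
  H  [+409.19606 +53.16331 +106.32965]
  H  [-41.53254 +627.63754 +265.44063]
  H  [+0.13763 +0.04096 +1.00000]
B = K⁻¹H; ‖b₁‖=0.795973, ‖b₂‖=0.795973; λ = 2/(‖b₁‖+‖b₂‖) = 1.256325, sign → tz>0 ⇒ λ=+1.256325
r₁ = λ·B[:,0] = (+0.97817,-0.11530,+0.17291); r₂ = λ·B[:,1] = (+0.10793,+0.99283,+0.05146)
r₃ = r₁×r₂ = (-0.17760,-0.03168,+0.98359); SVD([r₁ r₂ r₃]) → R = UVᵀ:
  R  [+0.97817 +0.10793 -0.17760]
  R  [-0.11530 +0.99283 -0.03168]
  R  [+0.17291 +0.05146 +0.98359]
t = (-0.54613, +0.07261, +1.25632) m
tr R = 2.954584; θ = arccos((tr R − 1)/2) = 0.213517 rad = 12.234°
axis k = ((R−Rᵀ)₃₂, (R−Rᵀ)₁₃, (R−Rᵀ)₂₁) / (2 sinθ) = (+0.196187, -0.827089, -0.526721)
rvec = θ·k = (+0.041889, -0.176597, -0.112464)

rvec=(0.0419, -0.1766, -0.1125) tvec=(-0.5461, 0.0726, 1.2563)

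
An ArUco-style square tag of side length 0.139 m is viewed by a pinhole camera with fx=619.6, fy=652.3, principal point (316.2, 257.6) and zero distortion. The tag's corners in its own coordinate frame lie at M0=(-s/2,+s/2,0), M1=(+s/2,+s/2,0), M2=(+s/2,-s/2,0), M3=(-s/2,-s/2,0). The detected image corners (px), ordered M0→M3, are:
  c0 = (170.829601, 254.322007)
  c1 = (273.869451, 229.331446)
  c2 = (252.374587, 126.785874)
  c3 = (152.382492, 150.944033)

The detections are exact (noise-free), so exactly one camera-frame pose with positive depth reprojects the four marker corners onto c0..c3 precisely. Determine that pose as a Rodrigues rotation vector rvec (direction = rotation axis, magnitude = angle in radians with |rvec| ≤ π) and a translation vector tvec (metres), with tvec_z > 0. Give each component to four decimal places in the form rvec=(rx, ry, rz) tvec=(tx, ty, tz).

rvec=(-0.1806, 0.0153, -0.2266) tvec=(-0.1389, -0.0863, 0.8276)

Intrinsics K: fx=619.6, fy=652.3, cx=316.2, cy=257.6
Marker side s = 0.139 m; corners in marker frame (Z=0):
  M0 = (-0.0695, +0.0695, 0)
  M1 = (+0.0695, +0.0695, 0)
  M2 = (+0.0695, -0.0695, 0)
  M3 = (-0.0695, -0.0695, 0)
Detected image corners:
  c0 = (170.829601, 254.322007) px
  c1 = (273.869451, 229.331446) px
  c2 = (252.374587, 126.785874) px
  c3 = (152.382492, 150.944033) px
Planar DLT: solve 8×8 A·h = b for H (H[2,2]=1):
  H  [+731.50628 +97.54894 +212.23555]
  H  [-175.54674 +699.38186 +189.56321]
  H  [+0.00631 -0.21723 +1.00000]
B = K⁻¹H; ‖b₁‖=1.208328, ‖b₂‖=1.208328; λ = 2/(‖b₁‖+‖b₂‖) = 0.827590, sign → tz>0 ⇒ λ=+0.827590
r₁ = λ·B[:,0] = (+0.97439,-0.22478,+0.00523); r₂ = λ·B[:,1] = (+0.22204,+0.95832,-0.17978)
r₃ = r₁×r₂ = (+0.03540,+0.17634,+0.98369); SVD([r₁ r₂ r₃]) → R = UVᵀ:
  R  [+0.97439 +0.22204 +0.03540]
  R  [-0.22478 +0.95832 +0.17634]
  R  [+0.00523 -0.17978 +0.98369]
t = (-0.13886, -0.08632, +0.82759) m
tr R = 2.916408; θ = arccos((tr R − 1)/2) = 0.290139 rad = 16.624°
axis k = ((R−Rᵀ)₃₂, (R−Rᵀ)₁₃, (R−Rᵀ)₂₁) / (2 sinθ) = (-0.622389, +0.052741, -0.780929)
rvec = θ·k = (-0.180580, +0.015302, -0.226578)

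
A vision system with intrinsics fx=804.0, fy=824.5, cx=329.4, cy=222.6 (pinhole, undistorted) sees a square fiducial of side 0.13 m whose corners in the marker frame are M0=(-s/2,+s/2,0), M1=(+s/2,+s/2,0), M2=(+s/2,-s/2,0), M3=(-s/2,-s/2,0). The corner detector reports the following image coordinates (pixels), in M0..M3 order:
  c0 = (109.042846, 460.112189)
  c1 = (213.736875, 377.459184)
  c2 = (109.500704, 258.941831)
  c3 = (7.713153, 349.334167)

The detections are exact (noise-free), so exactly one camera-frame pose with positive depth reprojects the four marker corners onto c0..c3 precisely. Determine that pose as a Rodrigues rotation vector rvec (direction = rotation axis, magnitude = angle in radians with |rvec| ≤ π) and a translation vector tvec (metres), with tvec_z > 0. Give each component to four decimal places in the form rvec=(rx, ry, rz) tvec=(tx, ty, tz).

Intrinsics K: fx=804.0, fy=824.5, cx=329.4, cy=222.6
Marker side s = 0.13 m; corners in marker frame (Z=0):
  M0 = (-0.0650, +0.0650, 0)
  M1 = (+0.0650, +0.0650, 0)
  M2 = (+0.0650, -0.0650, 0)
  M3 = (-0.0650, -0.0650, 0)
Detected image corners:
  c0 = (109.042846, 460.112189) px
  c1 = (213.736875, 377.459184) px
  c2 = (109.500704, 258.941831) px
  c3 = (7.713153, 349.334167) px
Planar DLT: solve 8×8 A·h = b for H (H[2,2]=1):
  H  [+751.40512 +809.22304 +109.26342]
  H  [-806.13174 +943.15367 +363.19715]
  H  [-0.38982 +0.17153 +1.00000]
B = K⁻¹H; ‖b₁‖=1.452809, ‖b₂‖=1.452809; λ = 2/(‖b₁‖+‖b₂‖) = 0.688322, sign → tz>0 ⇒ λ=+0.688322
r₁ = λ·B[:,0] = (+0.75323,-0.60055,-0.26832); r₂ = λ·B[:,1] = (+0.64442,+0.75550,+0.11807)
r₃ = r₁×r₂ = (+0.13181,-0.26184,+0.95607); SVD([r₁ r₂ r₃]) → R = UVᵀ:
  R  [+0.75323 +0.64442 +0.13181]
  R  [-0.60055 +0.75550 -0.26184]
  R  [-0.26832 +0.11807 +0.95607]
t = (-0.18846, +0.11738, +0.68832) m
tr R = 2.464794; θ = arccos((tr R − 1)/2) = 0.748961 rad = 42.912°
axis k = ((R−Rᵀ)₃₂, (R−Rᵀ)₁₃, (R−Rᵀ)₂₁) / (2 sinθ) = (+0.278989, +0.293835, -0.914235)
rvec = θ·k = (+0.208952, +0.220071, -0.684726)

rvec=(0.2090, 0.2201, -0.6847) tvec=(-0.1885, 0.1174, 0.6883)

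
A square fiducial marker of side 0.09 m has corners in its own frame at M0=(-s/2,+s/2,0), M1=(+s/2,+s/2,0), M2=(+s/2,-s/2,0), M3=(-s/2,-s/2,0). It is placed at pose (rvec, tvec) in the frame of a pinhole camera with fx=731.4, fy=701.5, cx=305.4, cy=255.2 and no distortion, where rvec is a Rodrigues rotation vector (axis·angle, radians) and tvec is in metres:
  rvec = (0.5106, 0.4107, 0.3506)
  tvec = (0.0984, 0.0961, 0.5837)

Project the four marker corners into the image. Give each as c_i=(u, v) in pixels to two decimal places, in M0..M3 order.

c0=(364.09, 384.03) c1=(461.92, 434.17) c2=(502.05, 355.56) c3=(394.19, 304.78)

Intrinsics K: fx=731.4, fy=701.5, cx=305.4, cy=255.2
Marker side s = 0.09 m; corners in marker frame (Z=0):
  M0 = (-0.0450, +0.0450, 0)
  M1 = (+0.0450, +0.0450, 0)
  M2 = (+0.0450, -0.0450, 0)
  M3 = (-0.0450, -0.0450, 0)
rvec = (0.5106, 0.4107, 0.3506), |rvec| = θ = 0.74317 rad = 42.581°
Rodrigues: sinθ=0.67663, 1−cosθ=0.26368; R = I + sinθ·[k]× + (1−cosθ)·[k]×²:
    [+0.86079 -0.21909 +0.45939]
    [+0.41932 +0.81685 -0.39614]
    [-0.28846 +0.53362 +0.79501]
t = (0.0984, 0.0961, 0.5837) m
M0: Pc = R·M0+t = (+0.04981, +0.11399, +0.62069); u = 731.4·(+0.04981)/0.62069 + 305.4 = 364.0885, v = 701.5·(+0.11399)/0.62069 + 255.2 = 384.0288
M1: Pc = R·M1+t = (+0.12728, +0.15173, +0.59473); u = 731.4·(+0.12728)/0.59473 + 305.4 = 461.9242, v = 701.5·(+0.15173)/0.59473 + 255.2 = 434.1662
M2: Pc = R·M2+t = (+0.14699, +0.07821, +0.54671); u = 731.4·(+0.14699)/0.54671 + 305.4 = 502.0540, v = 701.5·(+0.07821)/0.54671 + 255.2 = 355.5557
M3: Pc = R·M3+t = (+0.06952, +0.04047, +0.57267); u = 731.4·(+0.06952)/0.57267 + 305.4 = 394.1942, v = 701.5·(+0.04047)/0.57267 + 255.2 = 304.7773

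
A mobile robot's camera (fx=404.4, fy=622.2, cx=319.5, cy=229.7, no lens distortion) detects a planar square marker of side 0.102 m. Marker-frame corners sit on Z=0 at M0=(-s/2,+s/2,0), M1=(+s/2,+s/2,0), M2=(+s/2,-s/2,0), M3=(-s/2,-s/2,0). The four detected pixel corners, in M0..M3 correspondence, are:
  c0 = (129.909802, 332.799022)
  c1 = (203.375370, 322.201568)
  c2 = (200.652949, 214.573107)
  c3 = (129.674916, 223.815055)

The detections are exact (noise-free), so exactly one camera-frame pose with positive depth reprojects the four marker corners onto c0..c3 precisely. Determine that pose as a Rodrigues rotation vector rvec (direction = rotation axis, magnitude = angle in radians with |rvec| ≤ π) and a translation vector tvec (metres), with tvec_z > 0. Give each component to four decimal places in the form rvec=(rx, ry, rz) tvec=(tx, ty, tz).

Intrinsics K: fx=404.4, fy=622.2, cx=319.5, cy=229.7
Marker side s = 0.102 m; corners in marker frame (Z=0):
  M0 = (-0.0510, +0.0510, 0)
  M1 = (+0.0510, +0.0510, 0)
  M2 = (+0.0510, -0.0510, 0)
  M3 = (-0.0510, -0.0510, 0)
Detected image corners:
  c0 = (129.909802, 332.799022) px
  c1 = (203.375370, 322.201568) px
  c2 = (200.652949, 214.573107) px
  c3 = (129.674916, 223.815055) px
Planar DLT: solve 8×8 A·h = b for H (H[2,2]=1):
  H  [+723.04271 -41.77919 +166.05915]
  H  [-72.09787 +968.97905 +272.38624]
  H  [+0.09160 -0.33955 +1.00000]
B = K⁻¹H; ‖b₁‖=1.724522, ‖b₂‖=1.724522; λ = 2/(‖b₁‖+‖b₂‖) = 0.579871, sign → tz>0 ⇒ λ=+0.579871
r₁ = λ·B[:,0] = (+0.99481,-0.08680,+0.05312); r₂ = λ·B[:,1] = (+0.09565,+0.97575,-0.19690)
r₃ = r₁×r₂ = (-0.03474,+0.20095,+0.97898); SVD([r₁ r₂ r₃]) → R = UVᵀ:
  R  [+0.99481 +0.09565 -0.03474]
  R  [-0.08680 +0.97575 +0.20095]
  R  [+0.05312 -0.19690 +0.97898]
t = (-0.22002, +0.03978, +0.57987) m
tr R = 2.949540; θ = arccos((tr R − 1)/2) = 0.225108 rad = 12.898°
axis k = ((R−Rᵀ)₃₂, (R−Rᵀ)₁₃, (R−Rᵀ)₂₁) / (2 sinθ) = (-0.891197, -0.196797, -0.408704)
rvec = θ·k = (-0.200616, -0.044301, -0.092002)

rvec=(-0.2006, -0.0443, -0.0920) tvec=(-0.2200, 0.0398, 0.5799)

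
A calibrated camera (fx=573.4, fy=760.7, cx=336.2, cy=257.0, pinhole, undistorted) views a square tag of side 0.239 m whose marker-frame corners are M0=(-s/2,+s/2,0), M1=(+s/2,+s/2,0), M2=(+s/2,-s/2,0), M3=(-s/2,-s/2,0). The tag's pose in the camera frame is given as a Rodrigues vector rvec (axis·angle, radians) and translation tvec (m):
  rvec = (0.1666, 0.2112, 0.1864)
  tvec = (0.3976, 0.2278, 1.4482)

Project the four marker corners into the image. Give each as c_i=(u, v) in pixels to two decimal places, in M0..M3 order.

Intrinsics K: fx=573.4, fy=760.7, cx=336.2, cy=257.0
Marker side s = 0.239 m; corners in marker frame (Z=0):
  M0 = (-0.1195, +0.1195, 0)
  M1 = (+0.1195, +0.1195, 0)
  M2 = (+0.1195, -0.1195, 0)
  M3 = (-0.1195, -0.1195, 0)
rvec = (0.1666, 0.2112, 0.1864), |rvec| = θ = 0.32727 rad = 18.751°
Rodrigues: sinθ=0.32146, 1−cosθ=0.05308; R = I + sinθ·[k]× + (1−cosθ)·[k]×²:
    [+0.96068 -0.16565 +0.22284]
    [+0.20053 +0.96903 -0.14413]
    [-0.19206 +0.18315 +0.96414]
t = (0.3976, 0.2278, 1.4482) m
M0: Pc = R·M0+t = (+0.26300, +0.31964, +1.49304); u = 573.4·(+0.26300)/1.49304 + 336.2 = 437.2062, v = 760.7·(+0.31964)/1.49304 + 257.0 = 419.8539
M1: Pc = R·M1+t = (+0.49261, +0.36756, +1.44714); u = 573.4·(+0.49261)/1.44714 + 336.2 = 531.3856, v = 760.7·(+0.36756)/1.44714 + 257.0 = 450.2122
M2: Pc = R·M2+t = (+0.53220, +0.13596, +1.40336); u = 573.4·(+0.53220)/1.40336 + 336.2 = 553.6503, v = 760.7·(+0.13596)/1.40336 + 257.0 = 330.7001
M3: Pc = R·M3+t = (+0.30259, +0.08804, +1.44926); u = 573.4·(+0.30259)/1.44926 + 336.2 = 455.9212, v = 760.7·(+0.08804)/1.44926 + 257.0 = 303.2101

c0=(437.21, 419.85) c1=(531.39, 450.21) c2=(553.65, 330.70) c3=(455.92, 303.21)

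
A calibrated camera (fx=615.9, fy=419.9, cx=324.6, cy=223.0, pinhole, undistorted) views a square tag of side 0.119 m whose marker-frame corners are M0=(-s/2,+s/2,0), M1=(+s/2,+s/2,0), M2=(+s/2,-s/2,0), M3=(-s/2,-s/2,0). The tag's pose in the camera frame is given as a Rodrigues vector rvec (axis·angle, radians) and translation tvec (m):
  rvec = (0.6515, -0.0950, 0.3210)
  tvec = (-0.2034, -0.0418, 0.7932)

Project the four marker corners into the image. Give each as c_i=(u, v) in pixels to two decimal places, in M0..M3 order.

c0=(114.24, 216.33) c1=(202.51, 232.20) c2=(222.28, 184.48) c3=(126.45, 165.72)

Intrinsics K: fx=615.9, fy=419.9, cx=324.6, cy=223.0
Marker side s = 0.119 m; corners in marker frame (Z=0):
  M0 = (-0.0595, +0.0595, 0)
  M1 = (+0.0595, +0.0595, 0)
  M2 = (+0.0595, -0.0595, 0)
  M3 = (-0.0595, -0.0595, 0)
rvec = (0.6515, -0.0950, 0.3210), |rvec| = θ = 0.73247 rad = 41.968°
Rodrigues: sinθ=0.66871, 1−cosθ=0.25648; R = I + sinθ·[k]× + (1−cosθ)·[k]×²:
    [+0.94643 -0.32264 +0.01324]
    [+0.26347 +0.74784 -0.60936]
    [+0.18670 +0.58021 +0.79278]
t = (-0.2034, -0.0418, 0.7932) m
M0: Pc = R·M0+t = (-0.27891, -0.01298, +0.81661); u = 615.9·(-0.27891)/0.81661 + 324.6 = 114.2428, v = 419.9·(-0.01298)/0.81661 + 223.0 = 216.3256
M1: Pc = R·M1+t = (-0.16628, +0.01837, +0.83883); u = 615.9·(-0.16628)/0.83883 + 324.6 = 202.5077, v = 419.9·(+0.01837)/0.83883 + 223.0 = 232.1970
M2: Pc = R·M2+t = (-0.12789, -0.07062, +0.76979); u = 615.9·(-0.12789)/0.76979 + 324.6 = 222.2760, v = 419.9·(-0.07062)/0.76979 + 223.0 = 184.4786
M3: Pc = R·M3+t = (-0.24052, -0.10197, +0.74757); u = 615.9·(-0.24052)/0.74757 + 324.6 = 126.4466, v = 419.9·(-0.10197)/0.74757 + 223.0 = 165.7232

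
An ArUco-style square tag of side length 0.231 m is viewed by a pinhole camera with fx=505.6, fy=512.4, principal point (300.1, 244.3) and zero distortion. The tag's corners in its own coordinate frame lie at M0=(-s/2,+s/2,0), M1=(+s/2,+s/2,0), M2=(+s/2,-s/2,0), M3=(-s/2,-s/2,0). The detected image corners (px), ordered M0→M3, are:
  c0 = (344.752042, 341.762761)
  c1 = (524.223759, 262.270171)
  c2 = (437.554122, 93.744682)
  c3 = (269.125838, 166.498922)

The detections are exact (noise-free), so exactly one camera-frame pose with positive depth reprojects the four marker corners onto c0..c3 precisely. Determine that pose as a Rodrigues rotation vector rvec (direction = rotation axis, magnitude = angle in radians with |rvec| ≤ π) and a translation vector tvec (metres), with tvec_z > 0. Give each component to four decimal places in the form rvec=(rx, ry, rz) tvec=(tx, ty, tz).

rvec=(-0.1836, 0.0128, -0.4080) tvec=(0.1127, -0.0375, 0.6140)

Intrinsics K: fx=505.6, fy=512.4, cx=300.1, cy=244.3
Marker side s = 0.231 m; corners in marker frame (Z=0):
  M0 = (-0.1155, +0.1155, 0)
  M1 = (+0.1155, +0.1155, 0)
  M2 = (+0.1155, -0.1155, 0)
  M3 = (-0.1155, -0.1155, 0)
Detected image corners:
  c0 = (344.752042, 341.762761) px
  c1 = (524.223759, 262.270171) px
  c2 = (437.554122, 93.744682) px
  c3 = (269.125838, 166.498922) px
Planar DLT: solve 8×8 A·h = b for H (H[2,2]=1):
  H  [+767.88745 +235.83051 +392.93859]
  H  [-320.45064 +680.67399 +212.98186]
  H  [+0.03977 -0.29339 +1.00000]
B = K⁻¹H; ‖b₁‖=1.628579, ‖b₂‖=1.628579; λ = 2/(‖b₁‖+‖b₂‖) = 0.614032, sign → tz>0 ⇒ λ=+0.614032
r₁ = λ·B[:,0] = (+0.91807,-0.39565,+0.02442); r₂ = λ·B[:,1] = (+0.39333,+0.90157,-0.18015)
r₃ = r₁×r₂ = (+0.04926,+0.17500,+0.98334); SVD([r₁ r₂ r₃]) → R = UVᵀ:
  R  [+0.91807 +0.39333 +0.04926]
  R  [-0.39565 +0.90157 +0.17500]
  R  [+0.02442 -0.18015 +0.98334]
t = (+0.11275, -0.03753, +0.61403) m
tr R = 2.802984; θ = arccos((tr R − 1)/2) = 0.447592 rad = 25.645°
axis k = ((R−Rᵀ)₃₂, (R−Rᵀ)₁₃, (R−Rᵀ)₂₁) / (2 sinθ) = (-0.410291, +0.028693, -0.911503)
rvec = θ·k = (-0.183643, +0.012843, -0.407981)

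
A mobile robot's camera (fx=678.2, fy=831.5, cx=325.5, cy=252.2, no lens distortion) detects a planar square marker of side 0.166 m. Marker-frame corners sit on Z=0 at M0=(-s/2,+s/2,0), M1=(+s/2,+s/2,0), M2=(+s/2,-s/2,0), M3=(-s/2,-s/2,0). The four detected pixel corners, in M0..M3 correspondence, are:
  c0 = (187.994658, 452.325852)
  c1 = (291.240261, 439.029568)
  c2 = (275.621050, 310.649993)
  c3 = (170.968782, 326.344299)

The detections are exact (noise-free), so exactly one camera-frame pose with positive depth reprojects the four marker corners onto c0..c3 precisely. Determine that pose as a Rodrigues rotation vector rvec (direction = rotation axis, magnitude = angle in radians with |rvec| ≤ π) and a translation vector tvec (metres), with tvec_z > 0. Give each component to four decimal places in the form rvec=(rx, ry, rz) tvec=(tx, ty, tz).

Intrinsics K: fx=678.2, fy=831.5, cx=325.5, cy=252.2
Marker side s = 0.166 m; corners in marker frame (Z=0):
  M0 = (-0.0830, +0.0830, 0)
  M1 = (+0.0830, +0.0830, 0)
  M2 = (+0.0830, -0.0830, 0)
  M3 = (-0.0830, -0.0830, 0)
Detected image corners:
  c0 = (187.994658, 452.325852) px
  c1 = (291.240261, 439.029568) px
  c2 = (275.621050, 310.649993) px
  c3 = (170.968782, 326.344299) px
Planar DLT: solve 8×8 A·h = b for H (H[2,2]=1):
  H  [+602.44884 +120.95672 +231.08030]
  H  [-126.41160 +803.38157 +382.66424]
  H  [-0.10246 +0.09761 +1.00000]
B = K⁻¹H; ‖b₁‖=0.950789, ‖b₂‖=0.950789; λ = 2/(‖b₁‖+‖b₂‖) = 1.051759, sign → tz>0 ⇒ λ=+1.051759
r₁ = λ·B[:,0] = (+0.98600,-0.12721,-0.10776); r₂ = λ·B[:,1] = (+0.13831,+0.98505,+0.10266)
r₃ = r₁×r₂ = (+0.09309,-0.11613,+0.98886); SVD([r₁ r₂ r₃]) → R = UVᵀ:
  R  [+0.98600 +0.13831 +0.09309]
  R  [-0.12721 +0.98505 -0.11613]
  R  [-0.10776 +0.10266 +0.98886]
t = (-0.14643, +0.16502, +1.05176) m
tr R = 2.959920; θ = arccos((tr R − 1)/2) = 0.200536 rad = 11.490°
axis k = ((R−Rᵀ)₃₂, (R−Rᵀ)₁₃, (R−Rᵀ)₂₁) / (2 sinθ) = (+0.549185, +0.504176, -0.666485)
rvec = θ·k = (+0.110131, +0.101105, -0.133654)

rvec=(0.1101, 0.1011, -0.1337) tvec=(-0.1464, 0.1650, 1.0518)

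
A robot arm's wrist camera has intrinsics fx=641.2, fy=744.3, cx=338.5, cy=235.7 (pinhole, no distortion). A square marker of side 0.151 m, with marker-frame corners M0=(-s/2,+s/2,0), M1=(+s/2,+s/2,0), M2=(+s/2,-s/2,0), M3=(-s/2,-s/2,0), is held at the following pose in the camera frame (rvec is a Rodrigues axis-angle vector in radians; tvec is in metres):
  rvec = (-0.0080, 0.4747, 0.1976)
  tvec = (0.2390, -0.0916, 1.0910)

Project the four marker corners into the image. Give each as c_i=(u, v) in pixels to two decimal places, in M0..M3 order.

c0=(428.78, 214.80) c1=(514.20, 233.30) c2=(532.69, 128.67) c3=(445.71, 116.48)

Intrinsics K: fx=641.2, fy=744.3, cx=338.5, cy=235.7
Marker side s = 0.151 m; corners in marker frame (Z=0):
  M0 = (-0.0755, +0.0755, 0)
  M1 = (+0.0755, +0.0755, 0)
  M2 = (+0.0755, -0.0755, 0)
  M3 = (-0.0755, -0.0755, 0)
rvec = (-0.0080, 0.4747, 0.1976), |rvec| = θ = 0.51425 rad = 29.464°
Rodrigues: sinθ=0.49188, 1−cosθ=0.12934; R = I + sinθ·[k]× + (1−cosθ)·[k]×²:
    [+0.87069 -0.19086 +0.45328]
    [+0.18715 +0.98087 +0.05353]
    [-0.45483 +0.03822 +0.88976]
t = (0.2390, -0.0916, 1.0910) m
M0: Pc = R·M0+t = (+0.15885, -0.03167, +1.12823); u = 641.2·(+0.15885)/1.12823 + 338.5 = 428.7800, v = 744.3·(-0.03167)/1.12823 + 235.7 = 214.8045
M1: Pc = R·M1+t = (+0.29033, -0.00341, +1.05955); u = 641.2·(+0.29033)/1.05955 + 338.5 = 514.1958, v = 744.3·(-0.00341)/1.05955 + 235.7 = 233.3014
M2: Pc = R·M2+t = (+0.31915, -0.15153, +1.05377); u = 641.2·(+0.31915)/1.05377 + 338.5 = 532.6947, v = 744.3·(-0.15153)/1.05377 + 235.7 = 128.6743
M3: Pc = R·M3+t = (+0.18767, -0.17979, +1.12245); u = 641.2·(+0.18767)/1.12245 + 338.5 = 445.7078, v = 744.3·(-0.17979)/1.12245 + 235.7 = 116.4840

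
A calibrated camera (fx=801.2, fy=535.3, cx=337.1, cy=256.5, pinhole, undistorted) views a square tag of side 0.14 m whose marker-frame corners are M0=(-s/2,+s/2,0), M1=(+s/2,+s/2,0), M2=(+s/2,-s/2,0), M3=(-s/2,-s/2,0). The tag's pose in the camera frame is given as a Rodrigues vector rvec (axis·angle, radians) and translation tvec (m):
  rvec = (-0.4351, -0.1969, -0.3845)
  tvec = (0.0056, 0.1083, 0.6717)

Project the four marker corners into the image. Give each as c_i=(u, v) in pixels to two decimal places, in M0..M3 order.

c0=(298.89, 418.03) c1=(454.62, 372.95) c2=(383.08, 276.96) c3=(235.36, 313.32)

Intrinsics K: fx=801.2, fy=535.3, cx=337.1, cy=256.5
Marker side s = 0.14 m; corners in marker frame (Z=0):
  M0 = (-0.0700, +0.0700, 0)
  M1 = (+0.0700, +0.0700, 0)
  M2 = (+0.0700, -0.0700, 0)
  M3 = (-0.0700, -0.0700, 0)
rvec = (-0.4351, -0.1969, -0.3845), |rvec| = θ = 0.61312 rad = 35.129°
Rodrigues: sinθ=0.57543, 1−cosθ=0.18215; R = I + sinθ·[k]× + (1−cosθ)·[k]×²:
    [+0.90958 +0.40237 -0.10373]
    [-0.31935 +0.83664 +0.44503]
    [+0.26585 -0.37166 +0.88949]
t = (0.0056, 0.1083, 0.6717) m
M0: Pc = R·M0+t = (-0.02990, +0.18922, +0.62707); u = 801.2·(-0.02990)/0.62707 + 337.1 = 298.8911, v = 535.3·(+0.18922)/0.62707 + 256.5 = 418.0264
M1: Pc = R·M1+t = (+0.09744, +0.14451, +0.66429); u = 801.2·(+0.09744)/0.66429 + 337.1 = 454.6176, v = 535.3·(+0.14451)/0.66429 + 256.5 = 372.9492
M2: Pc = R·M2+t = (+0.04110, +0.02738, +0.71633); u = 801.2·(+0.04110)/0.71633 + 337.1 = 383.0752, v = 535.3·(+0.02738)/0.71633 + 256.5 = 276.9613
M3: Pc = R·M3+t = (-0.08624, +0.07209, +0.67911); u = 801.2·(-0.08624)/0.67911 + 337.1 = 235.3594, v = 535.3·(+0.07209)/0.67911 + 256.5 = 313.3240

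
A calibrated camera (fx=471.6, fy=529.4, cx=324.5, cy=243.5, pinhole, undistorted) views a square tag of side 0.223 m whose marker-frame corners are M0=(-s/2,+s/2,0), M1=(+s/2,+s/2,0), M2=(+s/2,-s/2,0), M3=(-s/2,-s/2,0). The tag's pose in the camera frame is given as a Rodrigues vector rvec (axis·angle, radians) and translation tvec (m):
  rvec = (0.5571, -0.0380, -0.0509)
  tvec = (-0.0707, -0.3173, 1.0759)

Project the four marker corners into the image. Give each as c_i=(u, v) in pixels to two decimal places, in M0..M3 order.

Intrinsics K: fx=471.6, fy=529.4, cx=324.5, cy=243.5
Marker side s = 0.223 m; corners in marker frame (Z=0):
  M0 = (-0.1115, +0.1115, 0)
  M1 = (+0.1115, +0.1115, 0)
  M2 = (+0.1115, -0.1115, 0)
  M3 = (-0.1115, -0.1115, 0)
rvec = (0.5571, -0.0380, -0.0509), |rvec| = θ = 0.56071 rad = 32.126°
Rodrigues: sinθ=0.53179, 1−cosθ=0.15312; R = I + sinθ·[k]× + (1−cosθ)·[k]×²:
    [+0.99803 +0.03796 -0.04985]
    [-0.05858 +0.84758 -0.52742]
    [+0.02223 +0.52931 +0.84814]
t = (-0.0707, -0.3173, 1.0759) m
M0: Pc = R·M0+t = (-0.17775, -0.21626, +1.13244); u = 471.6·(-0.17775)/1.13244 + 324.5 = 250.4776, v = 529.4·(-0.21626)/1.13244 + 243.5 = 142.4002
M1: Pc = R·M1+t = (+0.04481, -0.22933, +1.13740); u = 471.6·(+0.04481)/1.13740 + 324.5 = 343.0812, v = 529.4·(-0.22933)/1.13740 + 243.5 = 136.7600
M2: Pc = R·M2+t = (+0.03635, -0.41834, +1.01936); u = 471.6·(+0.03635)/1.01936 + 324.5 = 341.3161, v = 529.4·(-0.41834)/1.01936 + 243.5 = 26.2385
M3: Pc = R·M3+t = (-0.18621, -0.40527, +1.01440); u = 471.6·(-0.18621)/1.01440 + 324.5 = 237.9285, v = 529.4·(-0.40527)/1.01440 + 243.5 = 31.9949

c0=(250.48, 142.40) c1=(343.08, 136.76) c2=(341.32, 26.24) c3=(237.93, 31.99)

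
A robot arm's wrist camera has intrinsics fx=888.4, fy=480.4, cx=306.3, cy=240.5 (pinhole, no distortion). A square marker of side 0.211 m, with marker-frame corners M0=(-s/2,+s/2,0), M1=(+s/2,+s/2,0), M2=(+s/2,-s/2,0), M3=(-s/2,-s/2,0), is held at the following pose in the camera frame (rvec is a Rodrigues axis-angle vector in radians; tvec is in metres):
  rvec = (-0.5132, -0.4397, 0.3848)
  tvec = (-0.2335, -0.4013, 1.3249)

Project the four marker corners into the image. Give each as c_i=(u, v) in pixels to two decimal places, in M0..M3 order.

c0=(56.67, 98.83) c1=(189.79, 141.25) c2=(231.04, 91.63) c3=(111.18, 50.48)

Intrinsics K: fx=888.4, fy=480.4, cx=306.3, cy=240.5
Marker side s = 0.211 m; corners in marker frame (Z=0):
  M0 = (-0.1055, +0.1055, 0)
  M1 = (+0.1055, +0.1055, 0)
  M2 = (+0.1055, -0.1055, 0)
  M3 = (-0.1055, -0.1055, 0)
rvec = (-0.5132, -0.4397, 0.3848), |rvec| = θ = 0.77768 rad = 44.558°
Rodrigues: sinθ=0.70163, 1−cosθ=0.28745; R = I + sinθ·[k]× + (1−cosθ)·[k]×²:
    [+0.83773 -0.23992 -0.49056]
    [+0.45442 +0.80444 +0.38259]
    [+0.30284 -0.54343 +0.78292]
t = (-0.2335, -0.4013, 1.3249) m
M0: Pc = R·M0+t = (-0.34719, -0.36437, +1.23562); u = 888.4·(-0.34719)/1.23562 + 306.3 = 56.6721, v = 480.4·(-0.36437)/1.23562 + 240.5 = 98.8341
M1: Pc = R·M1+t = (-0.17043, -0.26849, +1.29952); u = 888.4·(-0.17043)/1.29952 + 306.3 = 189.7870, v = 480.4·(-0.26849)/1.29952 + 240.5 = 141.2458
M2: Pc = R·M2+t = (-0.11981, -0.43823, +1.41418); u = 888.4·(-0.11981)/1.41418 + 306.3 = 231.0353, v = 480.4·(-0.43823)/1.41418 + 240.5 = 91.6336
M3: Pc = R·M3+t = (-0.29657, -0.53411, +1.35028); u = 888.4·(-0.29657)/1.35028 + 306.3 = 111.1763, v = 480.4·(-0.53411)/1.35028 + 240.5 = 50.4758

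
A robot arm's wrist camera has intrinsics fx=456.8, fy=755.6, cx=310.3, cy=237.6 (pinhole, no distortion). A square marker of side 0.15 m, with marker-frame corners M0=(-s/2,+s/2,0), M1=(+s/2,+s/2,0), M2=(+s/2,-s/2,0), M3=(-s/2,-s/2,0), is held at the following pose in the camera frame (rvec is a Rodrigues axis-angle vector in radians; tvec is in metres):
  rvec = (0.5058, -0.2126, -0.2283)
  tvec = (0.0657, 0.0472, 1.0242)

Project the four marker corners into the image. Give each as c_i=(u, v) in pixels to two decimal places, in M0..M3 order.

Intrinsics K: fx=456.8, fy=755.6, cx=310.3, cy=237.6
Marker side s = 0.15 m; corners in marker frame (Z=0):
  M0 = (-0.0750, +0.0750, 0)
  M1 = (+0.0750, +0.0750, 0)
  M2 = (+0.0750, -0.0750, 0)
  M3 = (-0.0750, -0.0750, 0)
rvec = (0.5058, -0.2126, -0.2283), |rvec| = θ = 0.59427 rad = 34.049°
Rodrigues: sinθ=0.55990, 1−cosθ=0.17144; R = I + sinθ·[k]× + (1−cosθ)·[k]×²:
    [+0.95276 +0.16290 -0.25636]
    [-0.26730 +0.85050 -0.45299]
    [+0.14425 +0.50011 +0.85386]
t = (0.0657, 0.0472, 1.0242) m
M0: Pc = R·M0+t = (+0.00646, +0.13104, +1.05089); u = 456.8·(+0.00646)/1.05089 + 310.3 = 313.1082, v = 755.6·(+0.13104)/1.05089 + 237.6 = 331.8155
M1: Pc = R·M1+t = (+0.14937, +0.09094, +1.07253); u = 456.8·(+0.14937)/1.07253 + 310.3 = 373.9198, v = 755.6·(+0.09094)/1.07253 + 237.6 = 301.6677
M2: Pc = R·M2+t = (+0.12494, -0.03664, +0.99751); u = 456.8·(+0.12494)/0.99751 + 310.3 = 367.5148, v = 755.6·(-0.03664)/0.99751 + 237.6 = 209.8494
M3: Pc = R·M3+t = (-0.01797, +0.00346, +0.97587); u = 456.8·(-0.01797)/0.97587 + 310.3 = 301.8866, v = 755.6·(+0.00346)/0.97587 + 237.6 = 240.2790

c0=(313.11, 331.82) c1=(373.92, 301.67) c2=(367.51, 209.85) c3=(301.89, 240.28)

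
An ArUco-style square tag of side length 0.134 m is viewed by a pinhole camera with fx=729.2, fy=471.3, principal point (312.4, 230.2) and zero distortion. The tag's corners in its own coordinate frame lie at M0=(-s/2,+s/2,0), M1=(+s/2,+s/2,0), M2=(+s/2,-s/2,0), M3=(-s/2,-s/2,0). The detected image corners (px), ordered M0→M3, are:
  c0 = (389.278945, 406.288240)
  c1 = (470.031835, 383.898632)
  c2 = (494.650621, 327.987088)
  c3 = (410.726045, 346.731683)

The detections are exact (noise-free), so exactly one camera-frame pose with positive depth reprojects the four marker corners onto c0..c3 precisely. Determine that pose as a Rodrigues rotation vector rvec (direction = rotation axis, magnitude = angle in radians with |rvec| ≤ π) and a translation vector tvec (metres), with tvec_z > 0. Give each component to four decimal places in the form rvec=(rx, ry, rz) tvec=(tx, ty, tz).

Intrinsics K: fx=729.2, fy=471.3, cx=312.4, cy=230.2
Marker side s = 0.134 m; corners in marker frame (Z=0):
  M0 = (-0.0670, +0.0670, 0)
  M1 = (+0.0670, +0.0670, 0)
  M2 = (+0.0670, -0.0670, 0)
  M3 = (-0.0670, -0.0670, 0)
Detected image corners:
  c0 = (389.278945, 406.288240) px
  c1 = (470.031835, 383.898632) px
  c2 = (494.650621, 327.987088) px
  c3 = (410.726045, 346.731683) px
Planar DLT: solve 8×8 A·h = b for H (H[2,2]=1):
  H  [+895.14350 +33.04534 +442.56973]
  H  [+79.39108 +600.80927 +366.68813]
  H  [+0.63704 +0.46566 +1.00000]
B = K⁻¹H; ‖b₁‖=1.156523, ‖b₂‖=1.156523; λ = 2/(‖b₁‖+‖b₂‖) = 0.864661, sign → tz>0 ⇒ λ=+0.864661
r₁ = λ·B[:,0] = (+0.82545,-0.12339,+0.55082); r₂ = λ·B[:,1] = (-0.13331,+0.90560,+0.40264)
r₃ = r₁×r₂ = (-0.54851,-0.40579,+0.73108); SVD([r₁ r₂ r₃]) → R = UVᵀ:
  R  [+0.82545 -0.13331 -0.54851]
  R  [-0.12339 +0.90560 -0.40579]
  R  [+0.55082 +0.40264 +0.73108]
t = (+0.15435, +0.25041, +0.86466) m
tr R = 2.462123; θ = arccos((tr R − 1)/2) = 0.750920 rad = 43.025°
axis k = ((R−Rᵀ)₃₂, (R−Rᵀ)₁₃, (R−Rᵀ)₂₁) / (2 sinθ) = (+0.592424, -0.805594, +0.007273)
rvec = θ·k = (+0.444863, -0.604936, +0.005461)

rvec=(0.4449, -0.6049, 0.0055) tvec=(0.1544, 0.2504, 0.8647)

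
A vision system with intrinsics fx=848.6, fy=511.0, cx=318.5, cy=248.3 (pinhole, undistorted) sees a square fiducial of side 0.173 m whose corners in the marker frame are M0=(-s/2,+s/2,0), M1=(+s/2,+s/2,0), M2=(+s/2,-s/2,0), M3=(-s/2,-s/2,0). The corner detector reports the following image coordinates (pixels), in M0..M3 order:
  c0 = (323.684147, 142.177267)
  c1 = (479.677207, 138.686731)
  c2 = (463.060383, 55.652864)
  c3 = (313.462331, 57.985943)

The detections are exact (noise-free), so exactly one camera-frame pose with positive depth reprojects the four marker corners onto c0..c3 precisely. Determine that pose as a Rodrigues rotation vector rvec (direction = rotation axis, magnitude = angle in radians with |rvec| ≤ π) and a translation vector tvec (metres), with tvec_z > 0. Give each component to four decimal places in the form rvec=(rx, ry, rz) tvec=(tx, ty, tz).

Intrinsics K: fx=848.6, fy=511.0, cx=318.5, cy=248.3
Marker side s = 0.173 m; corners in marker frame (Z=0):
  M0 = (-0.0865, +0.0865, 0)
  M1 = (+0.0865, +0.0865, 0)
  M2 = (+0.0865, -0.0865, 0)
  M3 = (-0.0865, -0.0865, 0)
Detected image corners:
  c0 = (323.684147, 142.177267) px
  c1 = (479.677207, 138.686731) px
  c2 = (463.060383, 55.652864) px
  c3 = (313.462331, 57.985943) px
Planar DLT: solve 8×8 A·h = b for H (H[2,2]=1):
  H  [+911.00535 -20.34757 +395.29864]
  H  [-9.72008 +458.81070 +97.71918]
  H  [+0.07137 -0.24820 +1.00000]
B = K⁻¹H; ‖b₁‖=1.050555, ‖b₂‖=1.050555; λ = 2/(‖b₁‖+‖b₂‖) = 0.951878, sign → tz>0 ⇒ λ=+0.951878
r₁ = λ·B[:,0] = (+0.99638,-0.05112,+0.06794); r₂ = λ·B[:,1] = (+0.06585,+0.96946,-0.23625)
r₃ = r₁×r₂ = (-0.05379,+0.23987,+0.96931); SVD([r₁ r₂ r₃]) → R = UVᵀ:
  R  [+0.99638 +0.06585 -0.05379]
  R  [-0.05112 +0.96946 +0.23987]
  R  [+0.06794 -0.23625 +0.96931]
t = (+0.08615, -0.28050, +0.95188) m
tr R = 2.935151; θ = arccos((tr R − 1)/2) = 0.255348 rad = 14.630°
axis k = ((R−Rᵀ)₃₂, (R−Rᵀ)₁₃, (R−Rᵀ)₂₁) / (2 sinθ) = (-0.942509, -0.240967, -0.231541)
rvec = θ·k = (-0.240668, -0.061530, -0.059123)

rvec=(-0.2407, -0.0615, -0.0591) tvec=(0.0861, -0.2805, 0.9519)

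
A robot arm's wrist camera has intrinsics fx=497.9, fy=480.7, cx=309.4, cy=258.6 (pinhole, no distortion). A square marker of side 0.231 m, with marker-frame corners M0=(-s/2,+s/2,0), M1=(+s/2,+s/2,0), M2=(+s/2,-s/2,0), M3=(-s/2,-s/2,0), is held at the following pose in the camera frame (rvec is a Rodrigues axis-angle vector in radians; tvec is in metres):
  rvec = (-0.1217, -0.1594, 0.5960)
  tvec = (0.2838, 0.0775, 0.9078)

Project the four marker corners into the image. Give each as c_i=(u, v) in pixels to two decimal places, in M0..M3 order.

c0=(381.15, 317.22) c1=(483.03, 385.26) c2=(543.31, 283.24) c3=(447.29, 215.01)

Intrinsics K: fx=497.9, fy=480.7, cx=309.4, cy=258.6
Marker side s = 0.231 m; corners in marker frame (Z=0):
  M0 = (-0.1155, +0.1155, 0)
  M1 = (+0.1155, +0.1155, 0)
  M2 = (+0.1155, -0.1155, 0)
  M3 = (-0.1155, -0.1155, 0)
rvec = (-0.1217, -0.1594, 0.5960), |rvec| = θ = 0.62884 rad = 36.030°
Rodrigues: sinθ=0.58820, 1−cosθ=0.19129; R = I + sinθ·[k]× + (1−cosθ)·[k]×²:
    [+0.81588 -0.54811 -0.18419]
    [+0.56687 +0.82100 +0.06788]
    [+0.11401 -0.15979 +0.98054]
t = (0.2838, 0.0775, 0.9078) m
M0: Pc = R·M0+t = (+0.12626, +0.10685, +0.87618); u = 497.9·(+0.12626)/0.87618 + 309.4 = 381.1492, v = 480.7·(+0.10685)/0.87618 + 258.6 = 317.2227
M1: Pc = R·M1+t = (+0.31473, +0.23780, +0.90251); u = 497.9·(+0.31473)/0.90251 + 309.4 = 483.0296, v = 480.7·(+0.23780)/0.90251 + 258.6 = 385.2579
M2: Pc = R·M2+t = (+0.44134, +0.04815, +0.93942); u = 497.9·(+0.44134)/0.93942 + 309.4 = 543.3125, v = 480.7·(+0.04815)/0.93942 + 258.6 = 283.2371
M3: Pc = R·M3+t = (+0.25287, -0.08280, +0.91309); u = 497.9·(+0.25287)/0.91309 + 309.4 = 447.2895, v = 480.7·(-0.08280)/0.91309 + 258.6 = 215.0096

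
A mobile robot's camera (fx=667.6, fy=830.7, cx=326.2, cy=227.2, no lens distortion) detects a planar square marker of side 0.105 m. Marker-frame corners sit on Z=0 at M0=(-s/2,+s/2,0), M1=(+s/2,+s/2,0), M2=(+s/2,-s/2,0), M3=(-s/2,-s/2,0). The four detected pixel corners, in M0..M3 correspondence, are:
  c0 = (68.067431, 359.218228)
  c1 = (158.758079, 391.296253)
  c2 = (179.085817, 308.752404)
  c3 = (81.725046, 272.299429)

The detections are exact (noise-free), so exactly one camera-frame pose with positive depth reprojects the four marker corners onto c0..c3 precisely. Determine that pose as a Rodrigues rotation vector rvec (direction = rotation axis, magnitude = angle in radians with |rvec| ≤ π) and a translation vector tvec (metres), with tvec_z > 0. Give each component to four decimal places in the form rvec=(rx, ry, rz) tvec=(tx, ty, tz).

Intrinsics K: fx=667.6, fy=830.7, cx=326.2, cy=227.2
Marker side s = 0.105 m; corners in marker frame (Z=0):
  M0 = (-0.0525, +0.0525, 0)
  M1 = (+0.0525, +0.0525, 0)
  M2 = (+0.0525, -0.0525, 0)
  M3 = (-0.0525, -0.0525, 0)
Detected image corners:
  c0 = (68.067431, 359.218228) px
  c1 = (158.758079, 391.296253) px
  c2 = (179.085817, 308.752404) px
  c3 = (81.725046, 272.299429) px
Planar DLT: solve 8×8 A·h = b for H (H[2,2]=1):
  H  [+919.12085 -75.32461 +122.09394]
  H  [+393.34979 +1043.89952 +334.65930]
  H  [+0.20364 +0.71242 +1.00000]
B = K⁻¹H; ‖b₁‖=1.359196, ‖b₂‖=1.359196; λ = 2/(‖b₁‖+‖b₂‖) = 0.735729, sign → tz>0 ⇒ λ=+0.735729
r₁ = λ·B[:,0] = (+0.93971,+0.30740,+0.14983); r₂ = λ·B[:,1] = (-0.33912,+0.78120,+0.52415)
r₃ = r₁×r₂ = (+0.04408,-0.54335,+0.83835); SVD([r₁ r₂ r₃]) → R = UVᵀ:
  R  [+0.93971 -0.33912 +0.04408]
  R  [+0.30740 +0.78120 -0.54335]
  R  [+0.14983 +0.52415 +0.83835]
t = (-0.22494, +0.09517, +0.73573) m
tr R = 2.559255; θ = arccos((tr R − 1)/2) = 0.676725 rad = 38.774°
axis k = ((R−Rᵀ)₃₂, (R−Rᵀ)₁₃, (R−Rᵀ)₂₁) / (2 sinθ) = (+0.852304, -0.084429, +0.516188)
rvec = θ·k = (+0.576775, -0.057135, +0.349318)

rvec=(0.5768, -0.0571, 0.3493) tvec=(-0.2249, 0.0952, 0.7357)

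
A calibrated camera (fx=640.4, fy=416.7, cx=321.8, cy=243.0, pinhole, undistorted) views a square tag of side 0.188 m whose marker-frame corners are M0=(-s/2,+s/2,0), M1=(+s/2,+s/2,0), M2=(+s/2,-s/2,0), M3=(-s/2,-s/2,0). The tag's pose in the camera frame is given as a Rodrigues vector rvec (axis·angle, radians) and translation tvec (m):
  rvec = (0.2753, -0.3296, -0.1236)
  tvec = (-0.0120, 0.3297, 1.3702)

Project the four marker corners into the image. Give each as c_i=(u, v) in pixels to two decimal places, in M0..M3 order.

c0=(278.18, 375.41) c1=(359.23, 361.11) c2=(354.12, 311.19) c3=(269.53, 323.92)

Intrinsics K: fx=640.4, fy=416.7, cx=321.8, cy=243.0
Marker side s = 0.188 m; corners in marker frame (Z=0):
  M0 = (-0.0940, +0.0940, 0)
  M1 = (+0.0940, +0.0940, 0)
  M2 = (+0.0940, -0.0940, 0)
  M3 = (-0.0940, -0.0940, 0)
rvec = (0.2753, -0.3296, -0.1236), |rvec| = θ = 0.44688 rad = 25.604°
Rodrigues: sinθ=0.43216, 1−cosθ=0.09820; R = I + sinθ·[k]× + (1−cosθ)·[k]×²:
    [+0.93907 +0.07491 -0.33547]
    [-0.16415 +0.95522 -0.24620]
    [+0.30201 +0.28626 +0.90931]
t = (-0.0120, 0.3297, 1.3702) m
M0: Pc = R·M0+t = (-0.09323, +0.43492, +1.36872); u = 640.4·(-0.09323)/1.36872 + 321.8 = 278.1788, v = 416.7·(+0.43492)/1.36872 + 243.0 = 375.4094
M1: Pc = R·M1+t = (+0.08331, +0.40406, +1.42550); u = 640.4·(+0.08331)/1.42550 + 321.8 = 359.2284, v = 416.7·(+0.40406)/1.42550 + 243.0 = 361.1147
M2: Pc = R·M2+t = (+0.06923, +0.22448, +1.37168); u = 640.4·(+0.06923)/1.37168 + 321.8 = 354.1221, v = 416.7·(+0.22448)/1.37168 + 243.0 = 311.1942
M3: Pc = R·M3+t = (-0.10731, +0.25534, +1.31490); u = 640.4·(-0.10731)/1.31490 + 321.8 = 269.5348, v = 416.7·(+0.25534)/1.31490 + 243.0 = 323.9184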